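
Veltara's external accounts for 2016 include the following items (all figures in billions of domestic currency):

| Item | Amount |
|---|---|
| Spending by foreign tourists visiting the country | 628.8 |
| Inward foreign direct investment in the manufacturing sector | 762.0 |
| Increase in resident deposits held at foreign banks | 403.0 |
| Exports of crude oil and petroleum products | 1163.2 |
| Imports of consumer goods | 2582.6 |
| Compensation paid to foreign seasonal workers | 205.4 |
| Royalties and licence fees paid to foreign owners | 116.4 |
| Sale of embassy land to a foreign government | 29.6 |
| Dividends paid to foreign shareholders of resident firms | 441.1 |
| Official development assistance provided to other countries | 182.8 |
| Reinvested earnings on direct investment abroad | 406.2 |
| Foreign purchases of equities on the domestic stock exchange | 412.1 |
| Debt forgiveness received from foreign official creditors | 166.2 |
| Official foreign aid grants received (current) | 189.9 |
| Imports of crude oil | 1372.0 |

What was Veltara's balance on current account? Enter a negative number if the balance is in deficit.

-2512.2

Goods: -1372.0 - 2582.6 + 1163.2 = -2791.4
Services: -116.4 + 628.8 = 512.4
Primary income: -441.1 - 205.4 + 406.2 = -240.3
Secondary income: 189.9 - 182.8 = 7.1
Current account = (-2791.4) + 512.4 + (-240.3) + 7.1 = -2512.2
(Excluded from the current account — financial account: inward foreign direct investment in the manufacturing sector 762.0, increase in resident deposits held at foreign banks 403.0, foreign purchases of equities on the domestic stock exchange 412.1; capital account: sale of embassy land to a foreign government 29.6, debt forgiveness received from foreign official creditors 166.2.)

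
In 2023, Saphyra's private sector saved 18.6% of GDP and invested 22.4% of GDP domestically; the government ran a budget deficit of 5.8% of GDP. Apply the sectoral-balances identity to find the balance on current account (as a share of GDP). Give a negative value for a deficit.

-9.6

By the sectoral-balances identity, CA = (S_private - I) + (T - G).
Private balance = 18.6 - 22.4 = -3.8
Government balance (T - G) = -5.8
CA = -3.8 + (-5.8) = -9.6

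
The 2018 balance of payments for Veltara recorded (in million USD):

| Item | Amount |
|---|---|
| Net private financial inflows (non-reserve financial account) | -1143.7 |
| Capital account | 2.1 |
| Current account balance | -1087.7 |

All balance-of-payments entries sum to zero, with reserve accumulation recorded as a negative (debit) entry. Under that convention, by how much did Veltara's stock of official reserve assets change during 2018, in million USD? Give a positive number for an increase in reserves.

-2229.3

Official reserve transactions balance = -((-1087.7) + 2.1 + (-1143.7)) = 2229.3
An accumulation of reserves is recorded as a debit (negative entry), so the change in the stock of reserves is the negative of that balance.
Change in official reserves = -(2229.3) = -2229.3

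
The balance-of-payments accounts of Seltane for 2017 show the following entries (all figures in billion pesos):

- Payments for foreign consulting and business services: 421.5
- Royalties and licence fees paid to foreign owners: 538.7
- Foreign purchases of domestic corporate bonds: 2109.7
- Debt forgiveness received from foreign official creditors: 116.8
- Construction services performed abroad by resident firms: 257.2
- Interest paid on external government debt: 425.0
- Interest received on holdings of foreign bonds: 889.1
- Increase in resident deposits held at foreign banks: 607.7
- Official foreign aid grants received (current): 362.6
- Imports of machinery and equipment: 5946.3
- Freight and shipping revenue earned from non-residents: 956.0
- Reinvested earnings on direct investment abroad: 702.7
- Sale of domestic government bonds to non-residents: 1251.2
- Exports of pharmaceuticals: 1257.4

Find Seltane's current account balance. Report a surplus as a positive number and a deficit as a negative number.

Goods: 1257.4 - 5946.3 = -4688.9
Services: -538.7 + 257.2 + 956.0 - 421.5 = 253.0
Primary income: -425.0 + 889.1 + 702.7 = 1166.8
Secondary income: 362.6
Current account = (-4688.9) + 253.0 + 1166.8 + 362.6 = -2906.5
(Excluded from the current account — financial account: foreign purchases of domestic corporate bonds 2109.7, increase in resident deposits held at foreign banks 607.7, sale of domestic government bonds to non-residents 1251.2; capital account: debt forgiveness received from foreign official creditors 116.8.)

-2906.5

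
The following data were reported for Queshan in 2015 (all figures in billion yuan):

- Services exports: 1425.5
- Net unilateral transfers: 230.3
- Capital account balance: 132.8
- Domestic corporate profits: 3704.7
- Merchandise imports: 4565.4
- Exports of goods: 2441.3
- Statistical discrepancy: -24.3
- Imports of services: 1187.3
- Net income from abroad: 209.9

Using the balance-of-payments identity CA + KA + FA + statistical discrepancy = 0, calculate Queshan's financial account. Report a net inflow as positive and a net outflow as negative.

1337.2

Goods balance = 2441.3 - 4565.4 = -2124.1
Services balance = 1425.5 - 1187.3 = 238.2
Trade balance (goods + services) = -2124.1 + 238.2 = -1885.9
Net primary income = 209.9
Net secondary income = 230.3
Current account = -1885.9 + 209.9 + 230.3 = -1445.7
Financial account = -(-1445.7 + 132.8 + (-24.3)) = 1337.2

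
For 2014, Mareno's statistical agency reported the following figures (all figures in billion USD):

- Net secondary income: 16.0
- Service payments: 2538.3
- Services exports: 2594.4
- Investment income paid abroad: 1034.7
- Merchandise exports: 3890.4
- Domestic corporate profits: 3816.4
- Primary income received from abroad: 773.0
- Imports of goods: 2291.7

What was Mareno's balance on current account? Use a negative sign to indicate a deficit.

1409.1

Goods balance = 3890.4 - 2291.7 = 1598.7
Services balance = 2594.4 - 2538.3 = 56.1
Trade balance (goods + services) = 1598.7 + 56.1 = 1654.8
Net primary income = 773.0 - 1034.7 = -261.7
Net secondary income = 16.0
Current account = 1654.8 + (-261.7) + 16.0 = 1409.1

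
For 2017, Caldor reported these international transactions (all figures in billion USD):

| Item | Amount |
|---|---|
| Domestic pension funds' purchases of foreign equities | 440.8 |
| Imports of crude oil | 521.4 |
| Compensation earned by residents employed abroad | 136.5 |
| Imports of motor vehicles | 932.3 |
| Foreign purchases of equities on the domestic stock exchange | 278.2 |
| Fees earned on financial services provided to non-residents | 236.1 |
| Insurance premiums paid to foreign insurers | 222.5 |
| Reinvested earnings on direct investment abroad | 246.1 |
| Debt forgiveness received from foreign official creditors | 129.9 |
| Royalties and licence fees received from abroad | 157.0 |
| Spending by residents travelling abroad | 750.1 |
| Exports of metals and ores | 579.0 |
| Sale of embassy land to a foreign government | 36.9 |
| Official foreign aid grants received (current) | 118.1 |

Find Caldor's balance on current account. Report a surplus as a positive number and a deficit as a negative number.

Goods: -521.4 - 932.3 + 579.0 = -874.7
Services: 236.1 - 222.5 - 750.1 + 157.0 = -579.5
Primary income: 246.1 + 136.5 = 382.6
Secondary income: 118.1
Current account = (-874.7) + (-579.5) + 382.6 + 118.1 = -953.5
(Excluded from the current account — financial account: domestic pension funds' purchases of foreign equities 440.8, foreign purchases of equities on the domestic stock exchange 278.2; capital account: debt forgiveness received from foreign official creditors 129.9, sale of embassy land to a foreign government 36.9.)

-953.5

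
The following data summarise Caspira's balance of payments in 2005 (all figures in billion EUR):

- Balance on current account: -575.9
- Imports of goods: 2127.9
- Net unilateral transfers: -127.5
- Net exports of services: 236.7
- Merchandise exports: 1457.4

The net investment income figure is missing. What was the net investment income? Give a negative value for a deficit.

Current account = goods balance + services balance + net primary income + net secondary income
Sum of the known components = -561.3
Net investment income = CA - (known components) = -575.9 - (-561.3) = -14.6

-14.6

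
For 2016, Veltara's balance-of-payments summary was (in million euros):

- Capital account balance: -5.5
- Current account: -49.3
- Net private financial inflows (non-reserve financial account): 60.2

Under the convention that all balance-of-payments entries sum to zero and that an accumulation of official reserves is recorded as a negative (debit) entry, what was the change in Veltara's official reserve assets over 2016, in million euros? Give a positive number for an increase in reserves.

Official reserve transactions balance = -((-49.3) + (-5.5) + 60.2) = -5.4
An accumulation of reserves is recorded as a debit (negative entry), so the change in the stock of reserves is the negative of that balance.
Change in official reserves = -(-5.4) = 5.4

5.4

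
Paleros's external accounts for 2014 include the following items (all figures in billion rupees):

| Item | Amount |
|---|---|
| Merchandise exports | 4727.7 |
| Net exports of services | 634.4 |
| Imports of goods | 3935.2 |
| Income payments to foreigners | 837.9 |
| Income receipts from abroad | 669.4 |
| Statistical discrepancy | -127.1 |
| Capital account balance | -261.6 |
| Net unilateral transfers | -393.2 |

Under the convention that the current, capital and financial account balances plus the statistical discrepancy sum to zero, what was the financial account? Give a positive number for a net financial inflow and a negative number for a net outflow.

-476.5

Goods balance = 4727.7 - 3935.2 = 792.5
Services balance = 634.4
Trade balance (goods + services) = 792.5 + 634.4 = 1426.9
Net primary income = 669.4 - 837.9 = -168.5
Net secondary income = -393.2
Current account = 1426.9 + (-168.5) + (-393.2) = 865.2
Financial account = -(865.2 + (-261.6) + (-127.1)) = -476.5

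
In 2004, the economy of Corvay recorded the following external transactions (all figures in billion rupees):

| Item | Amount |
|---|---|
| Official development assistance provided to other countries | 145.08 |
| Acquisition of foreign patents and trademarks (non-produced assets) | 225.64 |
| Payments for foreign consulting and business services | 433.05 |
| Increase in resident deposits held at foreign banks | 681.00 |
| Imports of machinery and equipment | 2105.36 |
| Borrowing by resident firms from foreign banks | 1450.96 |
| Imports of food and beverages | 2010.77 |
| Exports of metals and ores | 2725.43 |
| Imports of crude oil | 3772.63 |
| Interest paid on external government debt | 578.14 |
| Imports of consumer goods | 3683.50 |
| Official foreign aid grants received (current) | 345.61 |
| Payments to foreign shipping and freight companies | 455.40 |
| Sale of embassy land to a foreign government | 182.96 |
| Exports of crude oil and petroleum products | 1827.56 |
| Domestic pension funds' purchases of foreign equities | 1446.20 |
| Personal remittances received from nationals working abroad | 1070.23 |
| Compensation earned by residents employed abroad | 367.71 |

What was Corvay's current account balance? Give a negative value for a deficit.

Goods: 2725.43 - 3683.50 - 3772.63 + 1827.56 - 2010.77 - 2105.36 = -7019.27
Services: -455.40 - 433.05 = -888.45
Primary income: 367.71 - 578.14 = -210.43
Secondary income: -145.08 + 1070.23 + 345.61 = 1270.76
Current account = (-7019.27) + (-888.45) + (-210.43) + 1270.76 = -6847.39
(Excluded from the current account — capital account: acquisition of foreign patents and trademarks (non-produced assets) 225.64, sale of embassy land to a foreign government 182.96; financial account: increase in resident deposits held at foreign banks 681.00, borrowing by resident firms from foreign banks 1450.96, domestic pension funds' purchases of foreign equities 1446.20.)

-6847.39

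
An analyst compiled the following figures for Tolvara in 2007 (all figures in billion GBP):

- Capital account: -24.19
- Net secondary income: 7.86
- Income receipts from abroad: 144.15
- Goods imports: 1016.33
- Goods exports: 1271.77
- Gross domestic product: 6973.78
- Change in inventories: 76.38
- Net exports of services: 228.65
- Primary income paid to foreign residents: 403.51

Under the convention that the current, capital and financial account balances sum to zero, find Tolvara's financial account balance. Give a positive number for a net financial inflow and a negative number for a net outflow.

-208.40

Goods balance = 1271.77 - 1016.33 = 255.44
Services balance = 228.65
Trade balance (goods + services) = 255.44 + 228.65 = 484.09
Net primary income = 144.15 - 403.51 = -259.36
Net secondary income = 7.86
Current account = 484.09 + (-259.36) + 7.86 = 232.59
Financial account = -(232.59 + (-24.19)) = -208.40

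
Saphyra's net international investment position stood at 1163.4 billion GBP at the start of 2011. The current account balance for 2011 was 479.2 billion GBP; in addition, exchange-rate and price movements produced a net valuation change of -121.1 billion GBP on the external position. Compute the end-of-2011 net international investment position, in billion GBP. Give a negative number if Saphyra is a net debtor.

Change in NIIP = current account + net valuation change = 479.2 + (-121.1) = 358.1
End-of-year NIIP = 1163.4 + 358.1 = 1521.5

1521.5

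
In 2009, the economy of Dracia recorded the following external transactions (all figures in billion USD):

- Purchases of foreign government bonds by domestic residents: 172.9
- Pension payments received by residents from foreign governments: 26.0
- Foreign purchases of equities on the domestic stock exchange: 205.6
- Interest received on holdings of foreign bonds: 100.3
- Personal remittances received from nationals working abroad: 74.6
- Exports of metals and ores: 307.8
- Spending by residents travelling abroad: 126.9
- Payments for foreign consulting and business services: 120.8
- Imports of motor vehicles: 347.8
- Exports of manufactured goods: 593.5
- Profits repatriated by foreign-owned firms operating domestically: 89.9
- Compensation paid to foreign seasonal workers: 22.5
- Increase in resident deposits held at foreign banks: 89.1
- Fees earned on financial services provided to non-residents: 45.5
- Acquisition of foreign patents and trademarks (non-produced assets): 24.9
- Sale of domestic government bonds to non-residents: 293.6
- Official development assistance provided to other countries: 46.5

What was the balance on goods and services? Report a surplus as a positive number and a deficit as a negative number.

Goods: -347.8 + 307.8 + 593.5 = 553.5
Services: -126.9 + 45.5 - 120.8 = -202.2
Trade balance = 553.5 + (-202.2) = 351.3
(Excluded from the trade balance — financial account: purchases of foreign government bonds by domestic residents 172.9, foreign purchases of equities on the domestic stock exchange 205.6, increase in resident deposits held at foreign banks 89.1, sale of domestic government bonds to non-residents 293.6; secondary income: pension payments received by residents from foreign governments 26.0, personal remittances received from nationals working abroad 74.6, official development assistance provided to other countries 46.5; primary income: interest received on holdings of foreign bonds 100.3, profits repatriated by foreign-owned firms operating domestically 89.9, compensation paid to foreign seasonal workers 22.5; capital account: acquisition of foreign patents and trademarks (non-produced assets) 24.9.)

351.3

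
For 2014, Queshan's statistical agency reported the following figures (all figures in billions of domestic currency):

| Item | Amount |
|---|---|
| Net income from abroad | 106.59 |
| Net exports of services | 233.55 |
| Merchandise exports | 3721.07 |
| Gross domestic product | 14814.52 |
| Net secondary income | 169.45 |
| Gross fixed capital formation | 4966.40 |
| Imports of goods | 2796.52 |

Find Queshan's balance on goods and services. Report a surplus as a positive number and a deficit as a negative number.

Goods balance = 3721.07 - 2796.52 = 924.55
Services balance = 233.55
Trade balance (goods + services) = 924.55 + 233.55 = 1158.10

1158.10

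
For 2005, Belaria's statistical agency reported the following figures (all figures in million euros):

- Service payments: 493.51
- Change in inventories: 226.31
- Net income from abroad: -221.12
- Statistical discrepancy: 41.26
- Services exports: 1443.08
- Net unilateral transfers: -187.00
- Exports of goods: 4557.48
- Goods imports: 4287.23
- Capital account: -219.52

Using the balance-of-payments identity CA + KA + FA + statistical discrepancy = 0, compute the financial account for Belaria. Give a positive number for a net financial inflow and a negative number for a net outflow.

-633.44

Goods balance = 4557.48 - 4287.23 = 270.25
Services balance = 1443.08 - 493.51 = 949.57
Trade balance (goods + services) = 270.25 + 949.57 = 1219.82
Net primary income = -221.12
Net secondary income = -187.00
Current account = 1219.82 + (-221.12) + (-187.00) = 811.70
Financial account = -(811.70 + (-219.52) + 41.26) = -633.44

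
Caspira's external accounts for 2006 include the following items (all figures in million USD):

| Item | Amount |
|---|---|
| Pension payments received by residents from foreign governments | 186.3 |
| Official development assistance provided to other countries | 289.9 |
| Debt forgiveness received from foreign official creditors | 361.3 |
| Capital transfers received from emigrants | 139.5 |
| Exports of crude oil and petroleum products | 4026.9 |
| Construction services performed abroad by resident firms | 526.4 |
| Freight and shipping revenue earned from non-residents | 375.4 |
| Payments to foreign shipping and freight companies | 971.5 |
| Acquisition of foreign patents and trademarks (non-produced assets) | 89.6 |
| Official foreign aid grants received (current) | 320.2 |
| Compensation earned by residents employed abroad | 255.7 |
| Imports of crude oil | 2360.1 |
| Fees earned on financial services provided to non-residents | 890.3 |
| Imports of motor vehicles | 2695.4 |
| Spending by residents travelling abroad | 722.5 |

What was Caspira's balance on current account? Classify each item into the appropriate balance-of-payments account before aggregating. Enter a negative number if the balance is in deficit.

Goods: 4026.9 - 2695.4 - 2360.1 = -1028.6
Services: -722.5 - 971.5 + 526.4 + 890.3 + 375.4 = 98.1
Primary income: 255.7
Secondary income: 320.2 - 289.9 + 186.3 = 216.6
Current account = (-1028.6) + 98.1 + 255.7 + 216.6 = -458.2
(Excluded from the current account — capital account: debt forgiveness received from foreign official creditors 361.3, capital transfers received from emigrants 139.5, acquisition of foreign patents and trademarks (non-produced assets) 89.6.)

-458.2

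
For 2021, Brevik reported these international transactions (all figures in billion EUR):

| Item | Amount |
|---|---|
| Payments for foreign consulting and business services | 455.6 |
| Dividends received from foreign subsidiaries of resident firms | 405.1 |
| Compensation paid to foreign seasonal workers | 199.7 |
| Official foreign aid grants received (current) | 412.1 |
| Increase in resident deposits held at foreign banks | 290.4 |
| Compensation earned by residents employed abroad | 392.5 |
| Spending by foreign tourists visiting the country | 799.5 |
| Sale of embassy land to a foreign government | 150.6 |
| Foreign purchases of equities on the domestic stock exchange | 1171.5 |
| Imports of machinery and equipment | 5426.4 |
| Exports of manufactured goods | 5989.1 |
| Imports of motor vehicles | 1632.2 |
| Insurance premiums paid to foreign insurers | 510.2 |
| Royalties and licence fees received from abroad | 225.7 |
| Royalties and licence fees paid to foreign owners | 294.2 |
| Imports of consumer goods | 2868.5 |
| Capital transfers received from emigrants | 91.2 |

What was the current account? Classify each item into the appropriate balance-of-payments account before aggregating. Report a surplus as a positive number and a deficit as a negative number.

-3162.8

Goods: -5426.4 + 5989.1 - 2868.5 - 1632.2 = -3938.0
Services: 225.7 + 799.5 - 294.2 - 455.6 - 510.2 = -234.8
Primary income: 405.1 - 199.7 + 392.5 = 597.9
Secondary income: 412.1
Current account = (-3938.0) + (-234.8) + 597.9 + 412.1 = -3162.8
(Excluded from the current account — financial account: increase in resident deposits held at foreign banks 290.4, foreign purchases of equities on the domestic stock exchange 1171.5; capital account: sale of embassy land to a foreign government 150.6, capital transfers received from emigrants 91.2.)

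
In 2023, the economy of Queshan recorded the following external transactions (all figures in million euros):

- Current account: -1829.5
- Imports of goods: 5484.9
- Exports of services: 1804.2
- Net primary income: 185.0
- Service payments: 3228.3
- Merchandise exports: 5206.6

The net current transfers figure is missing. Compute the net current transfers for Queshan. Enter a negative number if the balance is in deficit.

Current account = goods balance + services balance + net primary income + net secondary income
Sum of the known components = -1517.4
Net current transfers = CA - (known components) = -1829.5 - (-1517.4) = -312.1

-312.1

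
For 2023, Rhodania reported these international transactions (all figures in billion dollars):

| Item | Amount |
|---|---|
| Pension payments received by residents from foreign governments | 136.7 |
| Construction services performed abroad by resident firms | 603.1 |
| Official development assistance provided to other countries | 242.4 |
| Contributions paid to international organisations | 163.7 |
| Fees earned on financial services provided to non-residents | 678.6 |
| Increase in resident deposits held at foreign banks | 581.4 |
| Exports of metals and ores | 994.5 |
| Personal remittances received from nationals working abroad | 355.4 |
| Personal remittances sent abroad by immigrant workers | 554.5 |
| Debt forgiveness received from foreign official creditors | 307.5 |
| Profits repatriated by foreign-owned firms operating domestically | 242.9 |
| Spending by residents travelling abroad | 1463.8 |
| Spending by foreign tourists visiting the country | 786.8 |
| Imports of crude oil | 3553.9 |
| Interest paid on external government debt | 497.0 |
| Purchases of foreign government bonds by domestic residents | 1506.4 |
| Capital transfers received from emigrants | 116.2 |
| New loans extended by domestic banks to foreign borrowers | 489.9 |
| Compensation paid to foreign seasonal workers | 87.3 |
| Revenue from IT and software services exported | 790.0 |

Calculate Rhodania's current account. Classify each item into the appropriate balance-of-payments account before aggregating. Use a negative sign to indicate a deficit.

-2460.4

Goods: -3553.9 + 994.5 = -2559.4
Services: 790.0 + 678.6 + 603.1 - 1463.8 + 786.8 = 1394.7
Primary income: -87.3 - 497.0 - 242.9 = -827.2
Secondary income: -242.4 - 554.5 + 355.4 - 163.7 + 136.7 = -468.5
Current account = (-2559.4) + 1394.7 + (-827.2) + (-468.5) = -2460.4
(Excluded from the current account — financial account: increase in resident deposits held at foreign banks 581.4, purchases of foreign government bonds by domestic residents 1506.4, new loans extended by domestic banks to foreign borrowers 489.9; capital account: debt forgiveness received from foreign official creditors 307.5, capital transfers received from emigrants 116.2.)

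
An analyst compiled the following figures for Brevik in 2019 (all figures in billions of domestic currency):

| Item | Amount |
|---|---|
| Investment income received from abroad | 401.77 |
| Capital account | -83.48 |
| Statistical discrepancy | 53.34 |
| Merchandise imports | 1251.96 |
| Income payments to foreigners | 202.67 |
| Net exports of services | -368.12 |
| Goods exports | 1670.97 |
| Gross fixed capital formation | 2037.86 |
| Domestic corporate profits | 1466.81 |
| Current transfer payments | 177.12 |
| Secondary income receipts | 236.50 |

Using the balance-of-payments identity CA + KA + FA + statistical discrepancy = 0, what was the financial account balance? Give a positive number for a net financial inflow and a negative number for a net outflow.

Goods balance = 1670.97 - 1251.96 = 419.01
Services balance = -368.12
Trade balance (goods + services) = 419.01 + (-368.12) = 50.89
Net primary income = 401.77 - 202.67 = 199.10
Net secondary income = 236.50 - 177.12 = 59.38
Current account = 50.89 + 199.10 + 59.38 = 309.37
Financial account = -(309.37 + (-83.48) + 53.34) = -279.23

-279.23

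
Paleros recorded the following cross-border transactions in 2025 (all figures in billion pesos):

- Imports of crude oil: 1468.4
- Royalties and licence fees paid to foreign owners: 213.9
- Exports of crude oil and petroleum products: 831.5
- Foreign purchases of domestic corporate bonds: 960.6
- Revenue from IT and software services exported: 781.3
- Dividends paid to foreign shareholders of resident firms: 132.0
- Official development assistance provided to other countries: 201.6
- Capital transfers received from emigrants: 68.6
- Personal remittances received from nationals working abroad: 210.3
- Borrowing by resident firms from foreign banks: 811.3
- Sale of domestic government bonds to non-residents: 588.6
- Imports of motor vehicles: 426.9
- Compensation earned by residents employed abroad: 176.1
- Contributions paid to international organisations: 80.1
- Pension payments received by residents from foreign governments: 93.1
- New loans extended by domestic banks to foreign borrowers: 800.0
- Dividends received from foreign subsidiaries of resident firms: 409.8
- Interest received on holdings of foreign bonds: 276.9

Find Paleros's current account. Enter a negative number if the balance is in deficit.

256.1

Goods: -1468.4 - 426.9 + 831.5 = -1063.8
Services: -213.9 + 781.3 = 567.4
Primary income: 409.8 - 132.0 + 276.9 + 176.1 = 730.8
Secondary income: -201.6 - 80.1 + 93.1 + 210.3 = 21.7
Current account = (-1063.8) + 567.4 + 730.8 + 21.7 = 256.1
(Excluded from the current account — financial account: foreign purchases of domestic corporate bonds 960.6, borrowing by resident firms from foreign banks 811.3, sale of domestic government bonds to non-residents 588.6, new loans extended by domestic banks to foreign borrowers 800.0; capital account: capital transfers received from emigrants 68.6.)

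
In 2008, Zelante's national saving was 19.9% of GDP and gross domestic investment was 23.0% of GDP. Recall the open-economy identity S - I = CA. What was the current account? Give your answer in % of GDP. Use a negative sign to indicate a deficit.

-3.1

S - I = CA (net lending to the rest of the world).
CA = S - I = 19.9 - 23.0 = -3.1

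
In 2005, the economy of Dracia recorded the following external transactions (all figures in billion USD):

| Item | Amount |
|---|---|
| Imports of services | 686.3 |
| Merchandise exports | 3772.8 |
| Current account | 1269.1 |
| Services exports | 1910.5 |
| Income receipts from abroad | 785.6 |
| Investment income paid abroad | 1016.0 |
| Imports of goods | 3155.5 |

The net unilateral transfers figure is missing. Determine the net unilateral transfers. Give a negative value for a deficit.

-342.0

Current account = goods balance + services balance + net primary income + net secondary income
Sum of the known components = 1611.1
Net unilateral transfers = CA - (known components) = 1269.1 - 1611.1 = -342.0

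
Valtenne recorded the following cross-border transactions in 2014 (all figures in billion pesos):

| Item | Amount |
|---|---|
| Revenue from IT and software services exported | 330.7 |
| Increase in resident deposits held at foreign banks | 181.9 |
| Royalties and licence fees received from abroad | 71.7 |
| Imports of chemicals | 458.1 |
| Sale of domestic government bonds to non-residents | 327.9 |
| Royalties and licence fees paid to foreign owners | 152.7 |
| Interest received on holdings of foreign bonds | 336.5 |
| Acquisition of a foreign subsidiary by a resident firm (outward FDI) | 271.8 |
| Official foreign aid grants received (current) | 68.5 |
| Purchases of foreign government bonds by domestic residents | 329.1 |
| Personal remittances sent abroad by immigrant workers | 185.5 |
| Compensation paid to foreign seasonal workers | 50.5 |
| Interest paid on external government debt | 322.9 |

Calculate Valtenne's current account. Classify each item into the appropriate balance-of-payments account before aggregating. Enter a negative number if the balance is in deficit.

-362.3

Goods: -458.1
Services: 71.7 - 152.7 + 330.7 = 249.7
Primary income: -50.5 - 322.9 + 336.5 = -36.9
Secondary income: -185.5 + 68.5 = -117.0
Current account = (-458.1) + 249.7 + (-36.9) + (-117.0) = -362.3
(Excluded from the current account — financial account: increase in resident deposits held at foreign banks 181.9, sale of domestic government bonds to non-residents 327.9, acquisition of a foreign subsidiary by a resident firm (outward FDI) 271.8, purchases of foreign government bonds by domestic residents 329.1.)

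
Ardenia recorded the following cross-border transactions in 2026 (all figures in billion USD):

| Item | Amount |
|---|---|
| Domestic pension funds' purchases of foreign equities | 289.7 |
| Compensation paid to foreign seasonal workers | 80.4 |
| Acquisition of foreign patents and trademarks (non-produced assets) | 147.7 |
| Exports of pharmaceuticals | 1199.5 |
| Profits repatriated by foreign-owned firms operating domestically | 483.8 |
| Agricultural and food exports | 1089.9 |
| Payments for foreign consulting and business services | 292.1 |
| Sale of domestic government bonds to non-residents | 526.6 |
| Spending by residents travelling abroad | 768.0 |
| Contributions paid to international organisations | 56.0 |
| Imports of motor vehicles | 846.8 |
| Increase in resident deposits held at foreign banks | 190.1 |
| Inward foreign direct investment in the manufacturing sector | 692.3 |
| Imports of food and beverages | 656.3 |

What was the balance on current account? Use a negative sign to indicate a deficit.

Goods: -846.8 + 1199.5 + 1089.9 - 656.3 = 786.3
Services: -292.1 - 768.0 = -1060.1
Primary income: -80.4 - 483.8 = -564.2
Secondary income: -56.0
Current account = 786.3 + (-1060.1) + (-564.2) + (-56.0) = -894.0
(Excluded from the current account — financial account: domestic pension funds' purchases of foreign equities 289.7, sale of domestic government bonds to non-residents 526.6, increase in resident deposits held at foreign banks 190.1, inward foreign direct investment in the manufacturing sector 692.3; capital account: acquisition of foreign patents and trademarks (non-produced assets) 147.7.)

-894.0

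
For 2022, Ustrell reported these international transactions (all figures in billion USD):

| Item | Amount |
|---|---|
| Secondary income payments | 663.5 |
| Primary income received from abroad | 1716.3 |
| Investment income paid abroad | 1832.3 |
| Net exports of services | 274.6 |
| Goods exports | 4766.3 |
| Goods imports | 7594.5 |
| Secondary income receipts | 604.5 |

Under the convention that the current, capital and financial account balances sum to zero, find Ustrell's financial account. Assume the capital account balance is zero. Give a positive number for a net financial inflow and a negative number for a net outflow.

2728.6

Goods balance = 4766.3 - 7594.5 = -2828.2
Services balance = 274.6
Trade balance (goods + services) = -2828.2 + 274.6 = -2553.6
Net primary income = 1716.3 - 1832.3 = -116.0
Net secondary income = 604.5 - 663.5 = -59.0
Current account = -2553.6 + (-116.0) + (-59.0) = -2728.6
Financial account = -(-2728.6) = 2728.6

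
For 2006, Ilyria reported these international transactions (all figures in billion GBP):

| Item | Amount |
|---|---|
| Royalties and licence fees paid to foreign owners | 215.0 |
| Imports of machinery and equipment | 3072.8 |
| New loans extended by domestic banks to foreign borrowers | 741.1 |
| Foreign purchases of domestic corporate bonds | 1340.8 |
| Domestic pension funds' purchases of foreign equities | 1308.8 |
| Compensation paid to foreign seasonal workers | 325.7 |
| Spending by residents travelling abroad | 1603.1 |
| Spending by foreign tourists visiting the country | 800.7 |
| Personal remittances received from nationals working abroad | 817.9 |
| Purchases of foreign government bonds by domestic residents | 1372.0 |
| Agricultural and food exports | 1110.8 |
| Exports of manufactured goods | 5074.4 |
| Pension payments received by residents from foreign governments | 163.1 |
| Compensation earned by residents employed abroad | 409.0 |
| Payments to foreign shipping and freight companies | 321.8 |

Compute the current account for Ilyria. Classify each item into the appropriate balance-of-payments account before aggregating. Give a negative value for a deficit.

Goods: -3072.8 + 5074.4 + 1110.8 = 3112.4
Services: -321.8 - 215.0 + 800.7 - 1603.1 = -1339.2
Primary income: 409.0 - 325.7 = 83.3
Secondary income: 163.1 + 817.9 = 981.0
Current account = 3112.4 + (-1339.2) + 83.3 + 981.0 = 2837.5
(Excluded from the current account — financial account: new loans extended by domestic banks to foreign borrowers 741.1, foreign purchases of domestic corporate bonds 1340.8, domestic pension funds' purchases of foreign equities 1308.8, purchases of foreign government bonds by domestic residents 1372.0.)

2837.5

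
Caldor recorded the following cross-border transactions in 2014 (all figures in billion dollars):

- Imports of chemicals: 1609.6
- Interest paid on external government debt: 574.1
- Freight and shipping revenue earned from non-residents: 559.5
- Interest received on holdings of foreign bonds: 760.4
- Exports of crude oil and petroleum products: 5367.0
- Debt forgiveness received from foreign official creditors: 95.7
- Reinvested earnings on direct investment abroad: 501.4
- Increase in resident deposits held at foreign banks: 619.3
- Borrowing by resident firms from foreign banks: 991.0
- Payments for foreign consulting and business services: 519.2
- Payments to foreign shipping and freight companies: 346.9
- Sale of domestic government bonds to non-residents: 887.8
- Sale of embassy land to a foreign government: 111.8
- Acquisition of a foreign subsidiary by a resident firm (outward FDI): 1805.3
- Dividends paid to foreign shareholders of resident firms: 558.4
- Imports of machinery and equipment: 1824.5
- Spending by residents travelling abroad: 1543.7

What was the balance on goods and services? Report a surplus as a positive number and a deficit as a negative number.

82.6

Goods: 5367.0 - 1824.5 - 1609.6 = 1932.9
Services: -519.2 - 346.9 + 559.5 - 1543.7 = -1850.3
Trade balance = 1932.9 + (-1850.3) = 82.6
(Excluded from the trade balance — primary income: interest paid on external government debt 574.1, interest received on holdings of foreign bonds 760.4, reinvested earnings on direct investment abroad 501.4, dividends paid to foreign shareholders of resident firms 558.4; capital account: debt forgiveness received from foreign official creditors 95.7, sale of embassy land to a foreign government 111.8; financial account: increase in resident deposits held at foreign banks 619.3, borrowing by resident firms from foreign banks 991.0, sale of domestic government bonds to non-residents 887.8, acquisition of a foreign subsidiary by a resident firm (outward FDI) 1805.3.)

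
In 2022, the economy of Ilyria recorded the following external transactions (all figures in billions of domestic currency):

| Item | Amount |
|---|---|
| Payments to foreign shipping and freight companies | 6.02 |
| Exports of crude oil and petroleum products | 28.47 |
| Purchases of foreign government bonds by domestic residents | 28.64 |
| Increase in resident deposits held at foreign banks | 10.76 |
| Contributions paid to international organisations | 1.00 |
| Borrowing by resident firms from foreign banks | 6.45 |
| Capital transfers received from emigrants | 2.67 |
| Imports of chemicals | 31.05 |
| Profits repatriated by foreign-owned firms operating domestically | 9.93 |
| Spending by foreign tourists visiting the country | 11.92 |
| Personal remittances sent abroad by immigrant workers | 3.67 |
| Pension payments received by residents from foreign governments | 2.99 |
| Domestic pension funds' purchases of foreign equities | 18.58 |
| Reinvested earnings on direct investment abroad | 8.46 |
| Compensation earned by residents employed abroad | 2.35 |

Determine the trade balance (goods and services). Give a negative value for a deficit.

Goods: -31.05 + 28.47 = -2.58
Services: -6.02 + 11.92 = 5.90
Trade balance = -2.58 + 5.90 = 3.32
(Excluded from the trade balance — financial account: purchases of foreign government bonds by domestic residents 28.64, increase in resident deposits held at foreign banks 10.76, borrowing by resident firms from foreign banks 6.45, domestic pension funds' purchases of foreign equities 18.58; secondary income: contributions paid to international organisations 1.00, personal remittances sent abroad by immigrant workers 3.67, pension payments received by residents from foreign governments 2.99; capital account: capital transfers received from emigrants 2.67; primary income: profits repatriated by foreign-owned firms operating domestically 9.93, reinvested earnings on direct investment abroad 8.46, compensation earned by residents employed abroad 2.35.)

3.32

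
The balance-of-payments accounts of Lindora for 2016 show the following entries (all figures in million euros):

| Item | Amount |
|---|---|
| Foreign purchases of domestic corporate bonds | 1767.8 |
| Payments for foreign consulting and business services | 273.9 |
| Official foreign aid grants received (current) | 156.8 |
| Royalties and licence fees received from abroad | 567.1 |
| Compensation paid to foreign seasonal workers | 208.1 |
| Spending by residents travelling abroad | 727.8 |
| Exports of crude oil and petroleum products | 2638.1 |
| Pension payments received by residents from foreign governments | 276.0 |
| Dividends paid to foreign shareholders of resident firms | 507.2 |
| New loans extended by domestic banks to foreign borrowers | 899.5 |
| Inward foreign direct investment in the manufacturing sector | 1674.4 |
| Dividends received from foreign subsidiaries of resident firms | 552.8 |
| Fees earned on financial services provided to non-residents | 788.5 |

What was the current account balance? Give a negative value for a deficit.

3262.3

Goods: 2638.1
Services: -727.8 + 788.5 + 567.1 - 273.9 = 353.9
Primary income: -507.2 - 208.1 + 552.8 = -162.5
Secondary income: 276.0 + 156.8 = 432.8
Current account = 2638.1 + 353.9 + (-162.5) + 432.8 = 3262.3
(Excluded from the current account — financial account: foreign purchases of domestic corporate bonds 1767.8, new loans extended by domestic banks to foreign borrowers 899.5, inward foreign direct investment in the manufacturing sector 1674.4.)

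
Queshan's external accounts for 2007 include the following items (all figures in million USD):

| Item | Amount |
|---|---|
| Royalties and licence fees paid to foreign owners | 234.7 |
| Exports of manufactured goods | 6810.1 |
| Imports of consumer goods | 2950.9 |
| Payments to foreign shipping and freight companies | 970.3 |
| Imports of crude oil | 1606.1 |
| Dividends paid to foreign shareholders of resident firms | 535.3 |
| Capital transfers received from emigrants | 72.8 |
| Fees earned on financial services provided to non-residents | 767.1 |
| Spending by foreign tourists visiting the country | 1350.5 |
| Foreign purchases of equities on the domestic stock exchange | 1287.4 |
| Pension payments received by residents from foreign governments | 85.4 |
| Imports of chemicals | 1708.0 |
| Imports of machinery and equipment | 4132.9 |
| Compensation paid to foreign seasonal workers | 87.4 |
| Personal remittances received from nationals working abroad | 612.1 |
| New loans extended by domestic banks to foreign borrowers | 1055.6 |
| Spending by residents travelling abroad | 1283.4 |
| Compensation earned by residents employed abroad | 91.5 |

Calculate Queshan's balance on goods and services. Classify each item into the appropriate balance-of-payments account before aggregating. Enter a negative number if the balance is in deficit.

-3958.6

Goods: -1606.1 - 4132.9 + 6810.1 - 1708.0 - 2950.9 = -3587.8
Services: 1350.5 - 234.7 - 970.3 + 767.1 - 1283.4 = -370.8
Trade balance = -3587.8 + (-370.8) = -3958.6
(Excluded from the trade balance — primary income: dividends paid to foreign shareholders of resident firms 535.3, compensation paid to foreign seasonal workers 87.4, compensation earned by residents employed abroad 91.5; capital account: capital transfers received from emigrants 72.8; financial account: foreign purchases of equities on the domestic stock exchange 1287.4, new loans extended by domestic banks to foreign borrowers 1055.6; secondary income: pension payments received by residents from foreign governments 85.4, personal remittances received from nationals working abroad 612.1.)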